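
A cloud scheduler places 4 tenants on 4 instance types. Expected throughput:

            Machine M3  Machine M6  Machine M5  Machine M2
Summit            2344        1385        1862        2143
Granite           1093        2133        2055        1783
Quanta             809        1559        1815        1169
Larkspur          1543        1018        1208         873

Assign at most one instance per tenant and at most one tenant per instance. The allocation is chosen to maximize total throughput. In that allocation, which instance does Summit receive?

Optimal: Summit→Machine M2 (2143 ops/s), Granite→Machine M6 (2133 ops/s), Quanta→Machine M5 (1815 ops/s), Larkspur→Machine M3 (1543 ops/s) — total 2143+2133+1815+1543 = 7634 ops/s.
Swapping Summit↔Larkspur (Summit→Machine M3 2344 ops/s, Larkspur→Machine M2 873 ops/s) loses 469.
Every other assignment is strictly worse.
Summit's own top instance is Machine M3 (2344 ops/s), but forcing Summit→Machine M3 and reassigning the rest optimally gives only 7165 ops/s — worse by 469.

Summit receives Machine M2.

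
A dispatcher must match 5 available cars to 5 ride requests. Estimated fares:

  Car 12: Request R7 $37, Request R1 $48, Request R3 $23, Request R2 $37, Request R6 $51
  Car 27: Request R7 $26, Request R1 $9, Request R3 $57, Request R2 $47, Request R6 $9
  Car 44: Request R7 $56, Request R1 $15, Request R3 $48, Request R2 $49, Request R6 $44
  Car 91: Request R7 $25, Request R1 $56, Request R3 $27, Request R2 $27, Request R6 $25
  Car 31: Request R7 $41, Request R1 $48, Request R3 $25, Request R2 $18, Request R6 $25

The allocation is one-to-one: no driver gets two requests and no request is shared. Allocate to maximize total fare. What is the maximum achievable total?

Optimal: Car 12→Request R6 ($51), Car 27→Request R3 ($57), Car 44→Request R2 ($49), Car 91→Request R1 ($56), Car 31→Request R7 ($41) — total 51+57+49+56+41 = $254.
Row-greedy (each driver in turn takes its best remaining request) gives $238, worse by 16.
Swapping Car 12↔Car 44 (Car 12→Request R2 $37, Car 44→Request R6 $44) loses 19.

Maximum total: $254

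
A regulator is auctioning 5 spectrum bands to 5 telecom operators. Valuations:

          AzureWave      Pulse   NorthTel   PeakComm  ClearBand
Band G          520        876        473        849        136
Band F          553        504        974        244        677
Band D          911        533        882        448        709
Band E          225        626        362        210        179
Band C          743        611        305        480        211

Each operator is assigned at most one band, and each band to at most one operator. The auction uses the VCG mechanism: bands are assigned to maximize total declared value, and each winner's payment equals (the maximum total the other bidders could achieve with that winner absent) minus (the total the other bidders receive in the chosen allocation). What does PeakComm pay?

Efficient allocation: AzureWave→Band C ($743M), Pulse→Band E ($626M), NorthTel→Band F ($974M), PeakComm→Band G ($849M), ClearBand→Band D ($709M); total welfare W = $3901M.
PeakComm receives Band G at value $849M, so the others get W − 849 = $3052M.
Without PeakComm: best allocation of the remaining 4 bidders over all 5 bands is AzureWave→Band C ($743M), Pulse→Band G ($876M), NorthTel→Band F ($974M), ClearBand→Band D ($709M), total $3302M.
VCG payment = (others' best without PeakComm) − (others' welfare with PeakComm) = 3302 − 3052 = $250M.

PeakComm pays $250M.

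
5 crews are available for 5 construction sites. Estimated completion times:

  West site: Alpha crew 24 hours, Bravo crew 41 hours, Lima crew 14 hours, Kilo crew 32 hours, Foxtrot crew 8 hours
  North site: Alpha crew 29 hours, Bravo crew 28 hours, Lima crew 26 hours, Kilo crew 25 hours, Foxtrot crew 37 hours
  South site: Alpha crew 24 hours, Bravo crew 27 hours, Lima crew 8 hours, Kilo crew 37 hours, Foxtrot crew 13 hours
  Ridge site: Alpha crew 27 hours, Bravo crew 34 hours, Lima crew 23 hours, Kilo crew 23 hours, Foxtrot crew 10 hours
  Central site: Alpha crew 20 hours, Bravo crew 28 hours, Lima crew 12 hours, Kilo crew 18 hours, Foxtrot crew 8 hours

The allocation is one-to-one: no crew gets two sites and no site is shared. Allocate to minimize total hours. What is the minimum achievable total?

Minimum total: 87 hours

This is the linear assignment problem.
Optimal: Alpha crew→Central site (20 hours), Bravo crew→North site (28 hours), Lima crew→South site (8 hours), Kilo crew→Ridge site (23 hours), Foxtrot crew→West site (8 hours) — total 20+28+8+23+8 = 87 hours.
Next-best assignment: Alpha crew→West site, Bravo crew→North site, Lima crew→South site, Kilo crew→Central site, Foxtrot crew→Ridge site = 88 hours.
Swapping Lima crew↔Kilo crew (Lima crew→Ridge site 23 hours, Kilo crew→South site 37 hours) adds 29.
Checked against all permutations: 87 hours is optimal.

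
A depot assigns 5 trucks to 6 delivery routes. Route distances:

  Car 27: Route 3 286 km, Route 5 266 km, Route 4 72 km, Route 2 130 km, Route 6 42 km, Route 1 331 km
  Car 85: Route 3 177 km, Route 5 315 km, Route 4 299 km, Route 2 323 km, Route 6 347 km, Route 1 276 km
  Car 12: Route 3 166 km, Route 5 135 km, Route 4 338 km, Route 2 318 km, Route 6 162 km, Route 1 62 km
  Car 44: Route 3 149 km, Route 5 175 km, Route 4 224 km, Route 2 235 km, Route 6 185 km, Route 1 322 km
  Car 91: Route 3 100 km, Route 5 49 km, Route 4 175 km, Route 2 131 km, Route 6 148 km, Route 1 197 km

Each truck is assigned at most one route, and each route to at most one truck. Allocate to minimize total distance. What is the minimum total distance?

Optimal: Car 27→Route 4 (72 km), Car 85→Route 3 (177 km), Car 12→Route 1 (62 km), Car 44→Route 6 (185 km), Car 91→Route 5 (49 km) — total 72+177+62+185+49 = 545 km.
Next-best assignment: Car 27→Route 6, Car 85→Route 3, Car 12→Route 1, Car 44→Route 4, Car 91→Route 5 = 554 km.
Every other assignment is strictly worse.

Min total: 545 km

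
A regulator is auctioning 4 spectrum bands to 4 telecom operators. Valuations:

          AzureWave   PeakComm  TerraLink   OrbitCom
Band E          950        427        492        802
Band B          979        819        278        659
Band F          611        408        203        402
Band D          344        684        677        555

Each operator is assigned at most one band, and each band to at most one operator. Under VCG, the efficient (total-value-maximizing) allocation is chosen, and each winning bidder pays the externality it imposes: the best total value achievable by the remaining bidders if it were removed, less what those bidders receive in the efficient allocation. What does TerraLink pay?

TerraLink pays $233M.

Efficient allocation: AzureWave→Band F ($611M), PeakComm→Band B ($819M), TerraLink→Band D ($677M), OrbitCom→Band E ($802M); total welfare W = $2909M.
TerraLink receives Band D at value $677M, so the others get W − 677 = $2232M.
Without TerraLink: best allocation of the remaining 3 bidders over all 4 bands is AzureWave→Band B ($979M), PeakComm→Band D ($684M), OrbitCom→Band E ($802M), total $2465M.
VCG payment = (others' best without TerraLink) − (others' welfare with TerraLink) = 2465 − 2232 = $233M.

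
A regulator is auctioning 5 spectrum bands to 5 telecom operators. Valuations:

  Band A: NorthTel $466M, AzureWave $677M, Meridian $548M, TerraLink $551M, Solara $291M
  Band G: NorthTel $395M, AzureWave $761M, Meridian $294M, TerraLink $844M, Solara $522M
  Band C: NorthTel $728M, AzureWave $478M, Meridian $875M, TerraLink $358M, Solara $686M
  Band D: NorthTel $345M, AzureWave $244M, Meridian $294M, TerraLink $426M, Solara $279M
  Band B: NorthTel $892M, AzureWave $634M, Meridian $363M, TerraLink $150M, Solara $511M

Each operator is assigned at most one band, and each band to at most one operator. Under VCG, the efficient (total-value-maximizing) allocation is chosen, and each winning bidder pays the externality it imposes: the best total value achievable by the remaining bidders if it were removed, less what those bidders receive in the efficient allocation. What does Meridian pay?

Meridian pays $407M.

Efficient allocation: NorthTel→Band B ($892M), AzureWave→Band A ($677M), Meridian→Band C ($875M), TerraLink→Band G ($844M), Solara→Band D ($279M); total welfare W = $3567M.
Meridian receives Band C at value $875M, so the others get W − 875 = $2692M.
Without Meridian: best allocation of the remaining 4 bidders over all 5 bands is NorthTel→Band B ($892M), AzureWave→Band A ($677M), TerraLink→Band G ($844M), Solara→Band C ($686M), total $3099M.
VCG payment = (others' best without Meridian) − (others' welfare with Meridian) = 3099 − 2692 = $407M.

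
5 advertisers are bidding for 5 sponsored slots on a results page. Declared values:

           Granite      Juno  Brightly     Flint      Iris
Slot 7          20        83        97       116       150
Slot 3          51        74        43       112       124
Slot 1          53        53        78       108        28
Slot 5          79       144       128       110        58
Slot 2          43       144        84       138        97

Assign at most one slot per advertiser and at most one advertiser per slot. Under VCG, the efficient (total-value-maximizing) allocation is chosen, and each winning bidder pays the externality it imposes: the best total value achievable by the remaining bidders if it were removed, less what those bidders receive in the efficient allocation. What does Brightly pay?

Brightly pays $26.

Efficient allocation: Granite→Slot 1 ($53), Juno→Slot 2 ($144), Brightly→Slot 5 ($128), Flint→Slot 3 ($112), Iris→Slot 7 ($150); total welfare W = $587.
Brightly receives Slot 5 at value $128, so the others get W − 128 = $459.
Without Brightly: best allocation of the remaining 4 bidders over all 5 slots is Granite→Slot 1 ($53), Juno→Slot 5 ($144), Flint→Slot 2 ($138), Iris→Slot 7 ($150), total $485.
VCG payment = (others' best without Brightly) − (others' welfare with Brightly) = 485 − 459 = $26.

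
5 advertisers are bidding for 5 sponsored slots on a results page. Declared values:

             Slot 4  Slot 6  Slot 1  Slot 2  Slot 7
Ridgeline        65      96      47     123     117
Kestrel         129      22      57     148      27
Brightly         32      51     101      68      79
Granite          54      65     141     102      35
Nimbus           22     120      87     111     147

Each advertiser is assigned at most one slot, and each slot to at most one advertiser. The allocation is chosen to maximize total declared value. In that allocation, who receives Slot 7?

Brightly receives Slot 7.

This is the linear assignment problem.
Optimal: Ridgeline→Slot 2 ($123), Kestrel→Slot 4 ($129), Brightly→Slot 7 ($79), Granite→Slot 1 ($141), Nimbus→Slot 6 ($120) — total 123+129+79+141+120 = $592.
Row-greedy (each advertiser in turn takes its best remaining slot) gives $565, worse by 27.
Swapping Kestrel↔Ridgeline (Kestrel→Slot 2 $148, Ridgeline→Slot 4 $65) loses 39.
Brightly's own top slot is Slot 1 ($101), but forcing Brightly→Slot 1 and reassigning the rest optimally gives only $575 — worse by 17.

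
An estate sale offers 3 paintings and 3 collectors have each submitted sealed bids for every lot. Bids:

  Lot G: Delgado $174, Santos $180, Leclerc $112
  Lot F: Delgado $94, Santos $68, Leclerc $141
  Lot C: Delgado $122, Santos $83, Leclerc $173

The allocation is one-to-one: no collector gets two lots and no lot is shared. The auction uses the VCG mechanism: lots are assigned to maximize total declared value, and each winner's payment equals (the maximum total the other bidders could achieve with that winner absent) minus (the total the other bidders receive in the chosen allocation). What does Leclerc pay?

Leclerc pays $28.

Efficient allocation: Delgado→Lot F ($94), Santos→Lot G ($180), Leclerc→Lot C ($173); total welfare W = $447.
Leclerc receives Lot C at value $173, so the others get W − 173 = $274.
Without Leclerc: best allocation of the remaining 2 bidders over all 3 lots is Delgado→Lot C ($122), Santos→Lot G ($180), total $302.
VCG payment = (others' best without Leclerc) − (others' welfare with Leclerc) = 302 − 274 = $28.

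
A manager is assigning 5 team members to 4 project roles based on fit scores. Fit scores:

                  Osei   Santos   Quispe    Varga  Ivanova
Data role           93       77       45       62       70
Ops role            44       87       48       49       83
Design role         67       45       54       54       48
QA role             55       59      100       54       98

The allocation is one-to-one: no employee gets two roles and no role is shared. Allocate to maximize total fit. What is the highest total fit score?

Optimal: Osei→Data role (93 pts), Santos→Ops role (87 pts), Varga→Design role (54 pts), Quispe→QA role (100 pts) — total 93+87+54+100 = 334 pts.
Column-greedy (each role in turn goes to its best remaining employee) gives 332 pts, worse by 2.
Swapping Quispe↔Varga (Quispe→Design role 54 pts, Varga→QA role 54 pts) loses 46.

Maximum total: 334 pts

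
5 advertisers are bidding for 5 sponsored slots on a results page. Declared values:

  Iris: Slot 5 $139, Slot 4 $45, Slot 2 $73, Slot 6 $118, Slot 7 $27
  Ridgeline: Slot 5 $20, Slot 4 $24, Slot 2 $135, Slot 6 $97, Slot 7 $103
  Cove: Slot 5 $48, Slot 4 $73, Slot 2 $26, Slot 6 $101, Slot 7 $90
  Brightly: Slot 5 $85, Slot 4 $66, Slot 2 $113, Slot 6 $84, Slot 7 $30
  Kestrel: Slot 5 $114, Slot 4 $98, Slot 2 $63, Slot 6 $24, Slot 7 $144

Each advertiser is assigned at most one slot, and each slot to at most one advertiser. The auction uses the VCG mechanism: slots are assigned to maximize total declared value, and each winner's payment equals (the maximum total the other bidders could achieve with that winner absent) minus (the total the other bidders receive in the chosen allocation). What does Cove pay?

Cove pays $18.

Efficient allocation: Iris→Slot 5 ($139), Ridgeline→Slot 2 ($135), Cove→Slot 6 ($101), Brightly→Slot 4 ($66), Kestrel→Slot 7 ($144); total welfare W = $585.
Cove receives Slot 6 at value $101, so the others get W − 101 = $484.
Without Cove: best allocation of the remaining 4 bidders over all 5 slots is Iris→Slot 5 ($139), Ridgeline→Slot 2 ($135), Brightly→Slot 6 ($84), Kestrel→Slot 7 ($144), total $502.
VCG payment = (others' best without Cove) − (others' welfare with Cove) = 502 − 484 = $18.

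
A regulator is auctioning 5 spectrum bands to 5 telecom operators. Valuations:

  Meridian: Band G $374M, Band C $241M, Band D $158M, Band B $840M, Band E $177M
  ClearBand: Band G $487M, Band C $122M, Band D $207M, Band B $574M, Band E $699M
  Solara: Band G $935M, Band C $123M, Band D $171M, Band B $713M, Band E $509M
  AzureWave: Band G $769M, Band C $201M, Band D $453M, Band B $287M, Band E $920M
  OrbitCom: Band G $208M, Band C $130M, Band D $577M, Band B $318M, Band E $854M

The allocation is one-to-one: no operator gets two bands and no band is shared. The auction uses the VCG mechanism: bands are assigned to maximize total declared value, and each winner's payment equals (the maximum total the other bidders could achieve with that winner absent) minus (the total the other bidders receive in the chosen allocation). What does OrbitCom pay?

OrbitCom pays $110M.

Efficient allocation: Meridian→Band B ($840M), ClearBand→Band C ($122M), Solara→Band G ($935M), AzureWave→Band E ($920M), OrbitCom→Band D ($577M); total welfare W = $3394M.
OrbitCom receives Band D at value $577M, so the others get W − 577 = $2817M.
Without OrbitCom: best allocation of the remaining 4 bidders over all 5 bands is Meridian→Band B ($840M), ClearBand→Band E ($699M), Solara→Band G ($935M), AzureWave→Band D ($453M), total $2927M.
VCG payment = (others' best without OrbitCom) − (others' welfare with OrbitCom) = 2927 − 2817 = $110M.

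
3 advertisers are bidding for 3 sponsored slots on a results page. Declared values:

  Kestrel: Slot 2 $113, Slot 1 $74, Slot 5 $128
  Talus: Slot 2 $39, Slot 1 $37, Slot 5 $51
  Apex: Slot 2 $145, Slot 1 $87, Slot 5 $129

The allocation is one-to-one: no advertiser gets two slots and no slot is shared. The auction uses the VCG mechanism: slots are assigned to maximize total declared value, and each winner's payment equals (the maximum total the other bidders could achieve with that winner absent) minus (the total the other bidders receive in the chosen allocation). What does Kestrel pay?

Kestrel pays $14.

Efficient allocation: Kestrel→Slot 5 ($128), Talus→Slot 1 ($37), Apex→Slot 2 ($145); total welfare W = $310.
Kestrel receives Slot 5 at value $128, so the others get W − 128 = $182.
Without Kestrel: best allocation of the remaining 2 bidders over all 3 slots is Talus→Slot 5 ($51), Apex→Slot 2 ($145), total $196.
VCG payment = (others' best without Kestrel) − (others' welfare with Kestrel) = 196 − 182 = $14.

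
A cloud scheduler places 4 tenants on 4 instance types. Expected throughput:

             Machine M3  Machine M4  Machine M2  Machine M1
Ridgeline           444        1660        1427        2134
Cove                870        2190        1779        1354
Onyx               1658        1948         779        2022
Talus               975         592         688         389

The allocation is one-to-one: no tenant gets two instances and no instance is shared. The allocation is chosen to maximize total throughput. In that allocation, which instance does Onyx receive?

Onyx receives Machine M4.

Optimal: Ridgeline→Machine M1 (2134 ops/s), Cove→Machine M2 (1779 ops/s), Onyx→Machine M4 (1948 ops/s), Talus→Machine M3 (975 ops/s) — total 2134+1779+1948+975 = 6836 ops/s.
Row-greedy (each tenant in turn takes its best remaining instance) gives 6670 ops/s, worse by 166.
Checked against all permutations: 6836 ops/s is optimal.
Onyx's own top instance is Machine M1 (2022 ops/s), but forcing Onyx→Machine M1 and reassigning the rest optimally gives only 6614 ops/s — worse by 222.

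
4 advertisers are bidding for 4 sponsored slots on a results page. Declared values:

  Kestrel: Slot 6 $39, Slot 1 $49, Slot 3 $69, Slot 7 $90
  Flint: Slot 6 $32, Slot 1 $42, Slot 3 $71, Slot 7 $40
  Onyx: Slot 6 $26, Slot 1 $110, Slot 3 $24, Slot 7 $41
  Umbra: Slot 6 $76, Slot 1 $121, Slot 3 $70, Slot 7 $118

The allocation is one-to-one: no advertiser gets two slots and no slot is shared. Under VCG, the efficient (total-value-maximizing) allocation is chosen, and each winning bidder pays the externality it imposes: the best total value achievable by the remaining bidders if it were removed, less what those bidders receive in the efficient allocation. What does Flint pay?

Efficient allocation: Kestrel→Slot 7 ($90), Flint→Slot 3 ($71), Onyx→Slot 1 ($110), Umbra→Slot 6 ($76); total welfare W = $347.
Flint receives Slot 3 at value $71, so the others get W − 71 = $276.
Without Flint: best allocation of the remaining 3 bidders over all 4 slots is Kestrel→Slot 3 ($69), Onyx→Slot 1 ($110), Umbra→Slot 7 ($118), total $297.
VCG payment = (others' best without Flint) − (others' welfare with Flint) = 297 − 276 = $21.

Flint pays $21.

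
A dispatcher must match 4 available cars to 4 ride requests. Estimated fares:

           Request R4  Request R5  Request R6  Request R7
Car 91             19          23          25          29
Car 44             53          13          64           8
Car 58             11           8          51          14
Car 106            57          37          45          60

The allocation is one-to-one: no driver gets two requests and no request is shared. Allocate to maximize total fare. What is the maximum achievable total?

This is the linear assignment problem.
Optimal: Car 91→Request R5 ($23), Car 44→Request R4 ($53), Car 58→Request R6 ($51), Car 106→Request R7 ($60) — total 23+53+51+60 = $187.
Next-best assignment: Car 91→Request R7, Car 44→Request R4, Car 58→Request R6, Car 106→Request R5 = $170.
Checked against all permutations: $187 is optimal.

Maximum total: $187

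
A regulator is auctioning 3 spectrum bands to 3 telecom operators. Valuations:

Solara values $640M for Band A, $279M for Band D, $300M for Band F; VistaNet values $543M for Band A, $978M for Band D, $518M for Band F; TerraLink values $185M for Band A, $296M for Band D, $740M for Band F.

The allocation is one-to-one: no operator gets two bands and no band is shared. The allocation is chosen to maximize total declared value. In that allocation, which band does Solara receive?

Optimal: Solara→Band A ($640M), VistaNet→Band D ($978M), TerraLink→Band F ($740M) — total 640+978+740 = $2358M.
Next-best assignment: Solara→Band D, VistaNet→Band A, TerraLink→Band F = $1562M.

Solara receives Band A.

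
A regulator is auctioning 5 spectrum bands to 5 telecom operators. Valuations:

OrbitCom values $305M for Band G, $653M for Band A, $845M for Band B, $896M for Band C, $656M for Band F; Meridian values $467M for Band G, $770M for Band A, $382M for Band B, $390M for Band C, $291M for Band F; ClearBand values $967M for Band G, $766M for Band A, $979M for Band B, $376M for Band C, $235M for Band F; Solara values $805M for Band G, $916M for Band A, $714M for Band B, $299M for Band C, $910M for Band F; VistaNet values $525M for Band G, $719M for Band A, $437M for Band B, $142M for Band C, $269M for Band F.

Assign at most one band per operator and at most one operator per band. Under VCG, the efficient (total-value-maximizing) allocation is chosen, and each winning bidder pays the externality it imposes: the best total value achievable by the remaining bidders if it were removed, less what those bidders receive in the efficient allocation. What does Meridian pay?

Meridian pays $194M.

Efficient allocation: OrbitCom→Band C ($896M), Meridian→Band A ($770M), ClearBand→Band B ($979M), Solara→Band F ($910M), VistaNet→Band G ($525M); total welfare W = $4080M.
Meridian receives Band A at value $770M, so the others get W − 770 = $3310M.
Without Meridian: best allocation of the remaining 4 bidders over all 5 bands is OrbitCom→Band C ($896M), ClearBand→Band B ($979M), Solara→Band F ($910M), VistaNet→Band A ($719M), total $3504M.
VCG payment = (others' best without Meridian) − (others' welfare with Meridian) = 3504 − 3310 = $194M.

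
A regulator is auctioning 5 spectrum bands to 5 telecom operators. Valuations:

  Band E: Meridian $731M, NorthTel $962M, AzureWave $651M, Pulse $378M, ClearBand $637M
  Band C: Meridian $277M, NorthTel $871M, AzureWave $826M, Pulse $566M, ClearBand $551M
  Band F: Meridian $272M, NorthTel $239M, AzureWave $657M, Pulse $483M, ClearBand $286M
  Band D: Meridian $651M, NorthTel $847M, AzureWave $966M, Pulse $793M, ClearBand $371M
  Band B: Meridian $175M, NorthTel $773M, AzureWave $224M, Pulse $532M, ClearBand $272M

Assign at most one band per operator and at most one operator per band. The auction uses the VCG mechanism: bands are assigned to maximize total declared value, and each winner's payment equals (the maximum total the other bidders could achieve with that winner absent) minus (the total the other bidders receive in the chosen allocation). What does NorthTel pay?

NorthTel pays $48M.

Efficient allocation: Meridian→Band E ($731M), NorthTel→Band B ($773M), AzureWave→Band F ($657M), Pulse→Band D ($793M), ClearBand→Band C ($551M); total welfare W = $3505M.
NorthTel receives Band B at value $773M, so the others get W − 773 = $2732M.
Without NorthTel: best allocation of the remaining 4 bidders over all 5 bands is Meridian→Band E ($731M), AzureWave→Band D ($966M), Pulse→Band B ($532M), ClearBand→Band C ($551M), total $2780M.
VCG payment = (others' best without NorthTel) − (others' welfare with NorthTel) = 2780 − 2732 = $48M.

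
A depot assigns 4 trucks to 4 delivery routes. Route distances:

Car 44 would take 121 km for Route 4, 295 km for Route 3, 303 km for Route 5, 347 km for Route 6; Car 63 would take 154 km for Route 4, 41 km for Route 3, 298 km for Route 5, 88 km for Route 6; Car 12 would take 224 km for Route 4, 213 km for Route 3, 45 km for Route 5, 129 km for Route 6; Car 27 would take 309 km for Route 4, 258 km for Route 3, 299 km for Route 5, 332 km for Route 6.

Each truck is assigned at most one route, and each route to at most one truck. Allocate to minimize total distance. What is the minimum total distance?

This is the linear assignment problem.
Optimal: Car 44→Route 4 (121 km), Car 63→Route 6 (88 km), Car 12→Route 5 (45 km), Car 27→Route 3 (258 km) — total 121+88+45+258 = 512 km.
Every other assignment is strictly worse.

Minimum total: 512 km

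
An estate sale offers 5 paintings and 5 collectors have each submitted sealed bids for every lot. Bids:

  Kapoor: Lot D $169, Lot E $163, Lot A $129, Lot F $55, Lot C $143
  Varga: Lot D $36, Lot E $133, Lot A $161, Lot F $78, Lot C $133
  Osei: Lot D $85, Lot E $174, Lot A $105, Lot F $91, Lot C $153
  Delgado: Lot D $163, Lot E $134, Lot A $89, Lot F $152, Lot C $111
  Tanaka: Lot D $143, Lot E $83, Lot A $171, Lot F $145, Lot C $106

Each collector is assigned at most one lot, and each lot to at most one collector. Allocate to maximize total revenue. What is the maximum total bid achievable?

Maximum total: $799

Optimal: Kapoor→Lot D ($169), Varga→Lot C ($133), Osei→Lot E ($174), Delgado→Lot F ($152), Tanaka→Lot A ($171) — total 169+133+174+152+171 = $799.
Row-greedy (each collector in turn takes its best remaining lot) gives $762, worse by 37.
Next-best assignment: Kapoor→Lot C, Varga→Lot A, Osei→Lot E, Delgado→Lot D, Tanaka→Lot F = $786.
No other one-to-one assignment exceeds $799.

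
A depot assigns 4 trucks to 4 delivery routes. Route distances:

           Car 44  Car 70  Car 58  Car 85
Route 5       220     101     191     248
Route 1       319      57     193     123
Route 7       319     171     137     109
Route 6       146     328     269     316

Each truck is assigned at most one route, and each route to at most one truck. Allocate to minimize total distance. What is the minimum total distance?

Treat this as an assignment problem: match each truck to one route.
Optimal: Car 44→Route 6 (146 km), Car 70→Route 1 (57 km), Car 58→Route 5 (191 km), Car 85→Route 7 (109 km) — total 146+57+191+109 = 503 km.
Row-greedy (each truck in turn takes its cheapest remaining route) gives 588 km, worse by 85.
Next-best assignment: Car 44→Route 6, Car 70→Route 5, Car 58→Route 7, Car 85→Route 1 = 507 km.
No other one-to-one assignment undercuts 503 km.

Minimum total: 503 km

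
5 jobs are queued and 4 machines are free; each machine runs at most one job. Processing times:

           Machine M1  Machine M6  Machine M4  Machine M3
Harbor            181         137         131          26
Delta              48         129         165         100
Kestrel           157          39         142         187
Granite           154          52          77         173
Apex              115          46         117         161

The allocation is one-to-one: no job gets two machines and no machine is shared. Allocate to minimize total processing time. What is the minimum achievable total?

Treat this as an assignment problem: match each job to one machine.
Optimal: Delta→Machine M1 (48 min), Kestrel→Machine M6 (39 min), Granite→Machine M4 (77 min), Harbor→Machine M3 (26 min) — total 48+39+77+26 = 190 min.
Checked against all permutations: 190 min is optimal.

Minimum total: 190 min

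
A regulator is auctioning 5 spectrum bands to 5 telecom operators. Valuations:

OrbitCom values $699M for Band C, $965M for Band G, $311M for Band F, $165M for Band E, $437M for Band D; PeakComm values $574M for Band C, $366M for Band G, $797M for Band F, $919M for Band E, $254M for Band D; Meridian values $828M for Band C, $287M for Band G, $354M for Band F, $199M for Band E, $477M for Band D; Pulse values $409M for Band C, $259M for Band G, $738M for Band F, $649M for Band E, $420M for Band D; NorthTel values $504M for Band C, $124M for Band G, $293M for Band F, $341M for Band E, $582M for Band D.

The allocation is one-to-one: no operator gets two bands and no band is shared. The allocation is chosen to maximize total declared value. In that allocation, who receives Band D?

Optimal: OrbitCom→Band G ($965M), PeakComm→Band E ($919M), Meridian→Band C ($828M), Pulse→Band F ($738M), NorthTel→Band D ($582M) — total 965+919+828+738+582 = $4032M.
Column-greedy (each band in turn goes to its best remaining operator) gives $3821M, worse by 211.
Swapping NorthTel↔PeakComm (NorthTel→Band E $341M, PeakComm→Band D $254M) loses 906.

NorthTel receives Band D.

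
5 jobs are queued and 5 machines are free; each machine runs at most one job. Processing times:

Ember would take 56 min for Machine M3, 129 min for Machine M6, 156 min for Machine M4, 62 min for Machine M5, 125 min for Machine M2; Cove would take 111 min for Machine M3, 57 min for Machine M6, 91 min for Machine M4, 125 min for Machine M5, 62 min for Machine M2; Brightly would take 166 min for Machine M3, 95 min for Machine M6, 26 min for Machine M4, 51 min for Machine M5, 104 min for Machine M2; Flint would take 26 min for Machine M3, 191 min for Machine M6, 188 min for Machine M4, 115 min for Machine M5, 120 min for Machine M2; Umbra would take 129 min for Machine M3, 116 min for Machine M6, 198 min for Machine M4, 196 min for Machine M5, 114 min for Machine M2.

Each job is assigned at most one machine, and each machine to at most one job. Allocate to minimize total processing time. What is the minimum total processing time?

Optimal: Ember→Machine M5 (62 min), Cove→Machine M6 (57 min), Brightly→Machine M4 (26 min), Flint→Machine M3 (26 min), Umbra→Machine M2 (114 min) — total 62+57+26+26+114 = 285 min.
Row-greedy (each job in turn takes its cheapest remaining machine) gives 368 min, worse by 83.
Every other assignment is strictly worse.

Minimum total: 285 min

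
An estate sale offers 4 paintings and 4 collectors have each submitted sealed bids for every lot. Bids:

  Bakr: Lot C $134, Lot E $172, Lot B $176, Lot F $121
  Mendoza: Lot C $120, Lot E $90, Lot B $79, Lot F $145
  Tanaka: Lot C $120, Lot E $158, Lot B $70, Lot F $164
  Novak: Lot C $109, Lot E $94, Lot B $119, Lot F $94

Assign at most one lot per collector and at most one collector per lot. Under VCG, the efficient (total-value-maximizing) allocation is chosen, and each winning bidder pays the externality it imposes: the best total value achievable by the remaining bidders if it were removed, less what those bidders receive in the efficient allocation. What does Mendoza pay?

Efficient allocation: Bakr→Lot B ($176), Mendoza→Lot F ($145), Tanaka→Lot E ($158), Novak→Lot C ($109); total welfare W = $588.
Mendoza receives Lot F at value $145, so the others get W − 145 = $443.
Without Mendoza: best allocation of the remaining 3 bidders over all 4 lots is Bakr→Lot E ($172), Tanaka→Lot F ($164), Novak→Lot B ($119), total $455.
VCG payment = (others' best without Mendoza) − (others' welfare with Mendoza) = 455 − 443 = $12.

Mendoza pays $12.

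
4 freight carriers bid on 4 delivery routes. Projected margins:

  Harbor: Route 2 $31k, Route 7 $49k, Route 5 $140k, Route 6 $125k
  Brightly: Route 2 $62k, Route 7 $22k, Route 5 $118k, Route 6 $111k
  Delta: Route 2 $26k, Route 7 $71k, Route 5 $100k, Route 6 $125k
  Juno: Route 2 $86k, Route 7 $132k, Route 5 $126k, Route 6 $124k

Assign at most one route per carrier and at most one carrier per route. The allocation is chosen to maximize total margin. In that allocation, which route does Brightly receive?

Optimal: Harbor→Route 5 ($140k), Brightly→Route 2 ($62k), Delta→Route 6 ($125k), Juno→Route 7 ($132k) — total 140+62+125+132 = $459k.
Row-greedy (each carrier in turn takes its best remaining route) gives $408k, worse by 51.
Next-best assignment: Harbor→Route 6, Brightly→Route 2, Delta→Route 5, Juno→Route 7 = $419k.
Brightly's own top route is Route 5 ($118k), but forcing Brightly→Route 5 and reassigning the rest optimally gives only $406k — worse by 53.

Brightly receives Route 2.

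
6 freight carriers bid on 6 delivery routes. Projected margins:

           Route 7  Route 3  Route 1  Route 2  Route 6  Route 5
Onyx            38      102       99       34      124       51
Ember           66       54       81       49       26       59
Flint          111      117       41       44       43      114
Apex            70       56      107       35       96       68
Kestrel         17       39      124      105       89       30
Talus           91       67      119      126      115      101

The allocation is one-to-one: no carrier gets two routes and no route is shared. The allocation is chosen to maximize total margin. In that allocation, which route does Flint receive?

Optimal: Onyx→Route 3 ($102k), Ember→Route 7 ($66k), Flint→Route 5 ($114k), Apex→Route 6 ($96k), Kestrel→Route 1 ($124k), Talus→Route 2 ($126k) — total 102+66+114+96+124+126 = $628k.
Row-greedy (each carrier in turn takes its best remaining route) gives $598k, worse by 30.
Flint's own top route is Route 3 ($117k), but forcing Flint→Route 3 and reassigning the rest optimally gives only $625k — worse by 3.

Flint receives Route 5.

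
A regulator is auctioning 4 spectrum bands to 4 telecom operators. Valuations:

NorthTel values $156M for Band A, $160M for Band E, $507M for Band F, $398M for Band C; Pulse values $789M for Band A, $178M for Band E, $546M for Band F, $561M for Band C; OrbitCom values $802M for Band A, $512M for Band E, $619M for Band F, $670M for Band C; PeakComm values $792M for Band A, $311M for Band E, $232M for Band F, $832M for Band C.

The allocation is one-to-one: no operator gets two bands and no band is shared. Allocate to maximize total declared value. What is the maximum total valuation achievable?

Max total: $2640M

Optimal: NorthTel→Band F ($507M), Pulse→Band A ($789M), OrbitCom→Band E ($512M), PeakComm→Band C ($832M) — total 507+789+512+832 = $2640M.
Column-greedy (each band in turn goes to its best remaining operator) gives $2057M, worse by 583.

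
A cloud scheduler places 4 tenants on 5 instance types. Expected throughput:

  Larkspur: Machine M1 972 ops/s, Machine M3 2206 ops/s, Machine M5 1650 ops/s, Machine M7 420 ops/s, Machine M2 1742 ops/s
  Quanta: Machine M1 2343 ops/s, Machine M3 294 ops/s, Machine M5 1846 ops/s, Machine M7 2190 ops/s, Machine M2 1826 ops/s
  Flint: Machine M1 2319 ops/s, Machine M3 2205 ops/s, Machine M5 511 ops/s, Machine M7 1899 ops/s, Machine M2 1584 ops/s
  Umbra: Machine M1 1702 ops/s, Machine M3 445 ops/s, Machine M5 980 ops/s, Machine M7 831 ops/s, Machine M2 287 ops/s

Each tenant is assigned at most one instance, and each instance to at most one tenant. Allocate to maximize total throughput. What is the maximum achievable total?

This is a one-to-one assignment (maximum-weight bipartite matching).
Optimal: Larkspur→Machine M2 (1742 ops/s), Quanta→Machine M7 (2190 ops/s), Flint→Machine M3 (2205 ops/s), Umbra→Machine M1 (1702 ops/s) — total 1742+2190+2205+1702 = 7839 ops/s.
Column-greedy (each instance in turn goes to its best remaining tenant) gives 7428 ops/s, worse by 411.

Maximum total: 7839 ops/s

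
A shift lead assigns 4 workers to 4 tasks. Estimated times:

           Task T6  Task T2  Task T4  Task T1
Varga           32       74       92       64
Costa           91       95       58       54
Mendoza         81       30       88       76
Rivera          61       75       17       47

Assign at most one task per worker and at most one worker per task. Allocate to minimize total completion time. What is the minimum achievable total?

Minimum total: 133 min

Treat this as an assignment problem: match each worker to one task.
Optimal: Varga→Task T6 (32 min), Costa→Task T1 (54 min), Mendoza→Task T2 (30 min), Rivera→Task T4 (17 min) — total 32+54+30+17 = 133 min.
Next-best assignment: Varga→Task T6, Costa→Task T4, Mendoza→Task T2, Rivera→Task T1 = 167 min.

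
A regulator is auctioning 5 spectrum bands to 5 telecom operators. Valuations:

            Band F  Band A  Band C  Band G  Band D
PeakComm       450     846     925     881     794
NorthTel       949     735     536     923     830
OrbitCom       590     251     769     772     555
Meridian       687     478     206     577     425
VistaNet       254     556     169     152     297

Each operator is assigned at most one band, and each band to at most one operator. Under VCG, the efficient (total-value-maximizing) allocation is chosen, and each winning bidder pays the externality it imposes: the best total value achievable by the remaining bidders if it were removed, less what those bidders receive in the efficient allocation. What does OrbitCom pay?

Efficient allocation: PeakComm→Band C ($925M), NorthTel→Band D ($830M), OrbitCom→Band G ($772M), Meridian→Band F ($687M), VistaNet→Band A ($556M); total welfare W = $3770M.
OrbitCom receives Band G at value $772M, so the others get W − 772 = $2998M.
Without OrbitCom: best allocation of the remaining 4 bidders over all 5 bands is PeakComm→Band C ($925M), NorthTel→Band G ($923M), Meridian→Band F ($687M), VistaNet→Band A ($556M), total $3091M.
VCG payment = (others' best without OrbitCom) − (others' welfare with OrbitCom) = 3091 − 2998 = $93M.

OrbitCom pays $93M.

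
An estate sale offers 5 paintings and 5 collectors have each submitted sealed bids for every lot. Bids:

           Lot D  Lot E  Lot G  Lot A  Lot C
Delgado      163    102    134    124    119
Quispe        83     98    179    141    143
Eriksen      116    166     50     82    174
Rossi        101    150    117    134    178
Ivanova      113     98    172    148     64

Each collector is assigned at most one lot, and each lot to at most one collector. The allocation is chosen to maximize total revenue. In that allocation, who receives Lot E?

Eriksen receives Lot E.

Optimal: Delgado→Lot D ($163), Quispe→Lot G ($179), Eriksen→Lot E ($166), Rossi→Lot C ($178), Ivanova→Lot A ($148) — total 163+179+166+178+148 = $834.
Eriksen's own top lot is Lot C ($174), but forcing Eriksen→Lot C and reassigning the rest optimally gives only $814 — worse by 20.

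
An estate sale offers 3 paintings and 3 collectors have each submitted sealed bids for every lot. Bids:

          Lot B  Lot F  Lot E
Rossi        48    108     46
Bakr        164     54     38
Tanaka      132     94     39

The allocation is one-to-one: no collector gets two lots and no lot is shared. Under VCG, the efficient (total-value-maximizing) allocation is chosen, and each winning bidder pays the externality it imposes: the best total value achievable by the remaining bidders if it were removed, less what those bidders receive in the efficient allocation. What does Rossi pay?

Efficient allocation: Rossi→Lot F ($108), Bakr→Lot B ($164), Tanaka→Lot E ($39); total welfare W = $311.
Rossi receives Lot F at value $108, so the others get W − 108 = $203.
Without Rossi: best allocation of the remaining 2 bidders over all 3 lots is Bakr→Lot B ($164), Tanaka→Lot F ($94), total $258.
VCG payment = (others' best without Rossi) − (others' welfare with Rossi) = 258 − 203 = $55.

Rossi pays $55.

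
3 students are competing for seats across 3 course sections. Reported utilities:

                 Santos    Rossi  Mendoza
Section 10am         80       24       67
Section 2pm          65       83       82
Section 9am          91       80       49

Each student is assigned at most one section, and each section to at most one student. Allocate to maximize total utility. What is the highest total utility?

Maximum total: 242 points

This is a one-to-one assignment (maximum-weight bipartite matching).
Optimal: Santos→Section 10am (80 points), Rossi→Section 9am (80 points), Mendoza→Section 2pm (82 points) — total 80+80+82 = 242 points.
Column-greedy (each section in turn goes to its best remaining student) gives 212 points, worse by 30.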